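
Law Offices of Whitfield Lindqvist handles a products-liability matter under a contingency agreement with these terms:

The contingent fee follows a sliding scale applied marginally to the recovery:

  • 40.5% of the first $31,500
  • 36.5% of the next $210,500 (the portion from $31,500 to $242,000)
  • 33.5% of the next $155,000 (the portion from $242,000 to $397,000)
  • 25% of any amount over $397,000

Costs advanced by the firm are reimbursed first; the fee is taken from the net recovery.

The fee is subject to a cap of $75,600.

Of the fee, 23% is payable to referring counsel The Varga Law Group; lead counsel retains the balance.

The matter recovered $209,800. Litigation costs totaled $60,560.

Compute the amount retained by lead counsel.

Fee base (net of costs): $209,800 − $60,560 = $149,240
First $31,500 at 40.5% = $12,757.50
Remaining $117,740 at 36.5% = $42,975.10
Fee: $12,757.50 + $42,975.10 = $55,732.60
$55,732.60 is under the $75,600 cap.
Referral share: 23% of $55,732.60 = $12,818.50; lead counsel retains $55,732.60 − $12,818.50 = $42,914.10.

$42,914.10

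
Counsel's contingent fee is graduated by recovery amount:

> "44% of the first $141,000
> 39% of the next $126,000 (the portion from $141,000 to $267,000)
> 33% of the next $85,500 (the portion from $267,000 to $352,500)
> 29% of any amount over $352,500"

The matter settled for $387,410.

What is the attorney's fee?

$149,518.90

First $141,000 at 44% = $62,040.00
Next $126,000 at 39% = $49,140.00
Next $85,500 at 33% = $28,215.00
Remaining $34,910 at 29% = $10,123.90
Fee: $62,040.00 + $49,140.00 + $28,215.00 + $10,123.90 = $149,518.90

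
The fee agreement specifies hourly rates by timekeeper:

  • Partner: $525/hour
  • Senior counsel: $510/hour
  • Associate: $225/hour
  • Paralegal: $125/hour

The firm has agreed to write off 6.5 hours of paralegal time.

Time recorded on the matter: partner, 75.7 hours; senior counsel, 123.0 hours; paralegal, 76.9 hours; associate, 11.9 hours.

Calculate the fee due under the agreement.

Partner: 75.7 × $525 = $39,742.50
Senior counsel: 123.0 × $510 = $62,730.00
Associate: 11.9 × $225 = $2,677.50
Paralegal: 76.9 × $125 = $9,612.50
Subtotal: $114,762.50
Write-off: 6.5 × $125 = $812.50
Total: $114,762.50 − $812.50 = $113,950.00

$113,950.00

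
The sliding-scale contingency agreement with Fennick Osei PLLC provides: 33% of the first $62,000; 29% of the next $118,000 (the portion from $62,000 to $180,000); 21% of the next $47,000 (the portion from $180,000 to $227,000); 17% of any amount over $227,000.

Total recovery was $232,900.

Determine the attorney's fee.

First $62,000 at 33% = $20,460.00
Next $118,000 at 29% = $34,220.00
Next $47,000 at 21% = $9,870.00
Remaining $5,900 at 17% = $1,003.00
Fee: $20,460.00 + $34,220.00 + $9,870.00 + $1,003.00 = $65,553.00

$65,553.00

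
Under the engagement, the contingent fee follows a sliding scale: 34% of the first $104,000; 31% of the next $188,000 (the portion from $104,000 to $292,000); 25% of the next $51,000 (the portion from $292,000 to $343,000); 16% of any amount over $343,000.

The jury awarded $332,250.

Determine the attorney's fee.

$103,702.50

First $104,000 at 34% = $35,360.00
Next $188,000 at 31% = $58,280.00
Remaining $40,250 at 25% = $10,062.50
Fee: $35,360.00 + $58,280.00 + $10,062.50 = $103,702.50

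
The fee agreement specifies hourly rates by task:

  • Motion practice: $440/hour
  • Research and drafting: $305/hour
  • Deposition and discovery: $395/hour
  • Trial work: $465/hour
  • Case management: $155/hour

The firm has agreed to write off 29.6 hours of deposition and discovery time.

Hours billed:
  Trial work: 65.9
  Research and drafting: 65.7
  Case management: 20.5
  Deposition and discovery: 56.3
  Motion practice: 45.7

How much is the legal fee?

$84,514.00

Motion practice: 45.7 × $440 = $20,108.00
Research and drafting: 65.7 × $305 = $20,038.50
Deposition and discovery: 56.3 × $395 = $22,238.50
Trial work: 65.9 × $465 = $30,643.50
Case management: 20.5 × $155 = $3,177.50
Subtotal: $96,206.00
Write-off: 29.6 × $395 = $11,692.00
Total: $96,206.00 − $11,692.00 = $84,514.00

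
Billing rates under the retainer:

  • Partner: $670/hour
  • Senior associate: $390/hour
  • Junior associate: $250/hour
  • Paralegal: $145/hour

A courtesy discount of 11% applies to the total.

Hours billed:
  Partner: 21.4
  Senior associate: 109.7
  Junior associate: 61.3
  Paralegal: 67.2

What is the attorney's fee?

$73,149.10

Partner: 21.4 × $670 = $14,338.00
Senior associate: 109.7 × $390 = $42,783.00
Junior associate: 61.3 × $250 = $15,325.00
Paralegal: 67.2 × $145 = $9,744.00
Subtotal: $82,190.00
Less 11% discount: −$9,040.90
Total: $82,190.00 − $9,040.90 = $73,149.10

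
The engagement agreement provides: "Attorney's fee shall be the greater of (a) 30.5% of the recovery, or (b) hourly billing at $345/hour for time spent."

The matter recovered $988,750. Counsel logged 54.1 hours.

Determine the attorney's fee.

$301,568.75

(a) 30.5% of $988,750 = $301,568.75
(b) 54.1 × $345 = $18,664.50
The greater is (a): $301,568.75.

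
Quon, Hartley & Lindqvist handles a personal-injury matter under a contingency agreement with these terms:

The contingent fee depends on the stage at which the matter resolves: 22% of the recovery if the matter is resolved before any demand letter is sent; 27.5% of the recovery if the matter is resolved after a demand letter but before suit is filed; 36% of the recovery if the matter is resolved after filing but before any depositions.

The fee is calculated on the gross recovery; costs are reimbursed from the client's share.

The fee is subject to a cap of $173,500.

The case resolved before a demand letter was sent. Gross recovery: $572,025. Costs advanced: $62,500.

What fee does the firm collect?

Fee base is the gross recovery, $572,025; costs are reimbursed separately.
The matter resolved before a demand letter was sent, so the 22% rate applies.
$572,025 × 22% = $125,845.50
$125,845.50 is under the $173,500 cap.

$125,845.50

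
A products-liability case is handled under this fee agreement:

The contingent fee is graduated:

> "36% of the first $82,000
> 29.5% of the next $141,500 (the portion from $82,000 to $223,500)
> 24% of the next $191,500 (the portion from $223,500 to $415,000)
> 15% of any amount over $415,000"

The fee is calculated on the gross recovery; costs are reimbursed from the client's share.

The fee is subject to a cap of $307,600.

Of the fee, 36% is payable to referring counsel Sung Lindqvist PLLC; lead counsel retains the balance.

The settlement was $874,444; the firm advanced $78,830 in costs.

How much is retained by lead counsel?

Fee base is the gross recovery, $874,444; costs are reimbursed separately.
First $82,000 at 36% = $29,520.00
Next $141,500 at 29.5% = $41,742.50
Next $191,500 at 24% = $45,960.00
Remaining $459,444 at 15% = $68,916.60
Fee: $29,520.00 + $41,742.50 + $45,960.00 + $68,916.60 = $186,139.10
$186,139.10 is under the $307,600 cap.
Referral share: 36% of $186,139.10 = $67,010.08; lead counsel retains $186,139.10 − $67,010.08 = $119,129.02.

$119,129.02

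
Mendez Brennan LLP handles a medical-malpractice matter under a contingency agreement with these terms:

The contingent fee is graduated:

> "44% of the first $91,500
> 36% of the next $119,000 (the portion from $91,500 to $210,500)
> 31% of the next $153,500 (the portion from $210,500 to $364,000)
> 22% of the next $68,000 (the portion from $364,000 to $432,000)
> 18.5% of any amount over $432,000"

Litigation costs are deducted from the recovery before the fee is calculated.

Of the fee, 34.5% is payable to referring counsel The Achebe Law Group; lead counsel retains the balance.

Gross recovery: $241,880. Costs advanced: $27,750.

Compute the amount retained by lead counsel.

Fee base (net of costs): $241,880 − $27,750 = $214,130
First $91,500 at 44% = $40,260.00
Next $119,000 at 36% = $42,840.00
Remaining $3,630 at 31% = $1,125.30
Fee: $40,260.00 + $42,840.00 + $1,125.30 = $84,225.30
Referral share: 34.5% of $84,225.30 = $29,057.73; lead counsel retains $84,225.30 − $29,057.73 = $55,167.57.

$55,167.57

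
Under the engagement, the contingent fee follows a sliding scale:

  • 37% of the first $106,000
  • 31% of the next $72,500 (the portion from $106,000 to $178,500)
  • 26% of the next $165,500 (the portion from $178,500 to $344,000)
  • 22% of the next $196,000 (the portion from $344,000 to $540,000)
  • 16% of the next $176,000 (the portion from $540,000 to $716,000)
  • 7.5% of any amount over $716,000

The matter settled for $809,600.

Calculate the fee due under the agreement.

$183,025.00

First $106,000 at 37% = $39,220.00
Next $72,500 at 31% = $22,475.00
Next $165,500 at 26% = $43,030.00
Next $196,000 at 22% = $43,120.00
Next $176,000 at 16% = $28,160.00
Remaining $93,600 at 7.5% = $7,020.00
Fee: $39,220.00 + $22,475.00 + $43,030.00 + $43,120.00 + $28,160.00 + $7,020.00 = $183,025.00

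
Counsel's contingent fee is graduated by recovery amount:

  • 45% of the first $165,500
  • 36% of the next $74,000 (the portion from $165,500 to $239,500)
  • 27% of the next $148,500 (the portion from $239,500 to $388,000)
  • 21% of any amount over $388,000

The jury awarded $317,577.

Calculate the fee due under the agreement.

First $165,500 at 45% = $74,475.00
Next $74,000 at 36% = $26,640.00
Remaining $78,077 at 27% = $21,080.79
Fee: $74,475.00 + $26,640.00 + $21,080.79 = $122,195.79

$122,195.79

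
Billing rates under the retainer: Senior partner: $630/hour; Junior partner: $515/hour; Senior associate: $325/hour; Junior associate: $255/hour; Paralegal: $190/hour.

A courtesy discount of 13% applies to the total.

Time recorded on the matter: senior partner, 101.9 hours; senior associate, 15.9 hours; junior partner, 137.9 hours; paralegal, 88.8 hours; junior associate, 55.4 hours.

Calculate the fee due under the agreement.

$149,102.34

Senior partner: 101.9 × $630 = $64,197.00
Junior partner: 137.9 × $515 = $71,018.50
Senior associate: 15.9 × $325 = $5,167.50
Junior associate: 55.4 × $255 = $14,127.00
Paralegal: 88.8 × $190 = $16,872.00
Subtotal: $171,382.00
Less 13% discount: −$22,279.66
Total: $171,382.00 − $22,279.66 = $149,102.34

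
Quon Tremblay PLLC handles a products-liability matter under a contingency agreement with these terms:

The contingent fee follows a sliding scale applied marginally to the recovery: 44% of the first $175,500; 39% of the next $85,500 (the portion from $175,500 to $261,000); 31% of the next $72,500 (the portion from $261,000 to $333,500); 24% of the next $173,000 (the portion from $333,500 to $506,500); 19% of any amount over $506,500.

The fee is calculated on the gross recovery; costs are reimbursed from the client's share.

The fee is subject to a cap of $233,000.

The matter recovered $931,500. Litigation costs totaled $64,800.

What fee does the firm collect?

Fee base is the gross recovery, $931,500; costs are reimbursed separately.
First $175,500 at 44% = $77,220.00
Next $85,500 at 39% = $33,345.00
Next $72,500 at 31% = $22,475.00
Next $173,000 at 24% = $41,520.00
Remaining $425,000 at 19% = $80,750.00
Fee: $77,220.00 + $33,345.00 + $22,475.00 + $41,520.00 + $80,750.00 = $255,310.00
$255,310.00 exceeds the $233,000 cap, so the fee is capped at $233,000.00.

$233,000.00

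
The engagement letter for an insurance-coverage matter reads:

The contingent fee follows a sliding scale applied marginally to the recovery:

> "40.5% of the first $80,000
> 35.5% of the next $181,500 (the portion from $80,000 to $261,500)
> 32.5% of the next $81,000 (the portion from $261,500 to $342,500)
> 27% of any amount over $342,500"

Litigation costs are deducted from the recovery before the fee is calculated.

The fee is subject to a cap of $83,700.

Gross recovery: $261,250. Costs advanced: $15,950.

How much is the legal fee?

Fee base (net of costs): $261,250 − $15,950 = $245,300
First $80,000 at 40.5% = $32,400.00
Remaining $165,300 at 35.5% = $58,681.50
Fee: $32,400.00 + $58,681.50 = $91,081.50
$91,081.50 exceeds the $83,700 cap, so the fee is capped at $83,700.00.

$83,700.00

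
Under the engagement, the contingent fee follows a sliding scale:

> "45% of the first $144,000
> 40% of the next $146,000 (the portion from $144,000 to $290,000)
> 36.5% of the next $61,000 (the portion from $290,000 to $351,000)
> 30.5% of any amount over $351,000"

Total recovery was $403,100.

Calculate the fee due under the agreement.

First $144,000 at 45% = $64,800.00
Next $146,000 at 40% = $58,400.00
Next $61,000 at 36.5% = $22,265.00
Remaining $52,100 at 30.5% = $15,890.50
Fee: $64,800.00 + $58,400.00 + $22,265.00 + $15,890.50 = $161,355.50

$161,355.50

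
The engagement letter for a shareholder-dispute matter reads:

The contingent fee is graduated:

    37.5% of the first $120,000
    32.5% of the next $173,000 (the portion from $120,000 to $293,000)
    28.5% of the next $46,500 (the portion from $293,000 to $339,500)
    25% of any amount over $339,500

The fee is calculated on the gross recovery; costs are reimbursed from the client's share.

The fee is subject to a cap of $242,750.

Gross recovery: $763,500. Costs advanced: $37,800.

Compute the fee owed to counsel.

$220,477.50

Fee base is the gross recovery, $763,500; costs are reimbursed separately.
First $120,000 at 37.5% = $45,000.00
Next $173,000 at 32.5% = $56,225.00
Next $46,500 at 28.5% = $13,252.50
Remaining $424,000 at 25% = $106,000.00
Fee: $45,000.00 + $56,225.00 + $13,252.50 + $106,000.00 = $220,477.50
$220,477.50 is under the $242,750 cap.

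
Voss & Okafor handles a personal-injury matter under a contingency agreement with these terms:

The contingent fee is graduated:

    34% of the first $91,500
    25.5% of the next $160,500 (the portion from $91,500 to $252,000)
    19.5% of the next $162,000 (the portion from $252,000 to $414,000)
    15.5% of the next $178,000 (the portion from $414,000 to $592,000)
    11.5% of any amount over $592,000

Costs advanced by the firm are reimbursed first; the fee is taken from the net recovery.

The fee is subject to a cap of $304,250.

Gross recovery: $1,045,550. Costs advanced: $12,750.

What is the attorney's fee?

Fee base (net of costs): $1,045,550 − $12,750 = $1,032,800
First $91,500 at 34% = $31,110.00
Next $160,500 at 25.5% = $40,927.50
Next $162,000 at 19.5% = $31,590.00
Next $178,000 at 15.5% = $27,590.00
Remaining $440,800 at 11.5% = $50,692.00
Fee: $31,110.00 + $40,927.50 + $31,590.00 + $27,590.00 + $50,692.00 = $181,909.50
$181,909.50 is under the $304,250 cap.

$181,909.50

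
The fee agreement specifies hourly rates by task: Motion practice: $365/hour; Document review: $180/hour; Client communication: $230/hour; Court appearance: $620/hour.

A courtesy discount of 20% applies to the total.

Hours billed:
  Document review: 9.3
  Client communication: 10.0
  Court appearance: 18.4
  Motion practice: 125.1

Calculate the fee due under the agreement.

$48,834.80

Motion practice: 125.1 × $365 = $45,661.50
Document review: 9.3 × $180 = $1,674.00
Client communication: 10.0 × $230 = $2,300.00
Court appearance: 18.4 × $620 = $11,408.00
Subtotal: $61,043.50
Less 20% discount: −$12,208.70
Total: $61,043.50 − $12,208.70 = $48,834.80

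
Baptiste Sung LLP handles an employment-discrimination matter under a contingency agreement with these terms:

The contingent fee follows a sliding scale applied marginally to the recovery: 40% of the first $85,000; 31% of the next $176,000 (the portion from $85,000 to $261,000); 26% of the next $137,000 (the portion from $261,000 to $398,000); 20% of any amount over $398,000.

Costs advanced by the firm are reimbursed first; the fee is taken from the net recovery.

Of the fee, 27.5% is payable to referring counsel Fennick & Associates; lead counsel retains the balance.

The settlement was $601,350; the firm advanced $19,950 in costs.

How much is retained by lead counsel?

Fee base (net of costs): $601,350 − $19,950 = $581,400
First $85,000 at 40% = $34,000.00
Next $176,000 at 31% = $54,560.00
Next $137,000 at 26% = $35,620.00
Remaining $183,400 at 20% = $36,680.00
Fee: $34,000.00 + $54,560.00 + $35,620.00 + $36,680.00 = $160,860.00
Referral share: 27.5% of $160,860.00 = $44,236.50; lead counsel retains $160,860.00 − $44,236.50 = $116,623.50.

$116,623.50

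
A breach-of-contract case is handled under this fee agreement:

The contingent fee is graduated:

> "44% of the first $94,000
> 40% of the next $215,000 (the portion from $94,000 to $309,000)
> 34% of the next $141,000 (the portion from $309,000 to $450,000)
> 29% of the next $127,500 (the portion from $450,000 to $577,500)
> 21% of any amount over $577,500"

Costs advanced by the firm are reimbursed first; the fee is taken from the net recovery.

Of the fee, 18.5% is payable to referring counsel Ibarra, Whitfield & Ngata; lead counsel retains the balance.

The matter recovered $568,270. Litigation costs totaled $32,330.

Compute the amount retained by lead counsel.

$163,181.42

Fee base (net of costs): $568,270 − $32,330 = $535,940
First $94,000 at 44% = $41,360.00
Next $215,000 at 40% = $86,000.00
Next $141,000 at 34% = $47,940.00
Remaining $85,940 at 29% = $24,922.60
Fee: $41,360.00 + $86,000.00 + $47,940.00 + $24,922.60 = $200,222.60
Referral share: 18.5% of $200,222.60 = $37,041.18; lead counsel retains $200,222.60 − $37,041.18 = $163,181.42.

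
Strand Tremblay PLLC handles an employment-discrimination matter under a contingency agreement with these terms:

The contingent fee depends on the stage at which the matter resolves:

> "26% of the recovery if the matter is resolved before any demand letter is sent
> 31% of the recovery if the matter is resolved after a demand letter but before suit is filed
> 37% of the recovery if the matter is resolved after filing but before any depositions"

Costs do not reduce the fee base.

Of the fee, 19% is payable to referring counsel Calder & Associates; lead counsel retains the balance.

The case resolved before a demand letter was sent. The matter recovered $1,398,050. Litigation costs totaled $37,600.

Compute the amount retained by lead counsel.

$294,429.33

Fee base is the gross recovery, $1,398,050; costs are reimbursed separately.
The matter resolved before a demand letter was sent, so the 26% rate applies.
$1,398,050 × 26% = $363,493.00
Referral share: 19% of $363,493.00 = $69,063.67; lead counsel retains $363,493.00 − $69,063.67 = $294,429.33.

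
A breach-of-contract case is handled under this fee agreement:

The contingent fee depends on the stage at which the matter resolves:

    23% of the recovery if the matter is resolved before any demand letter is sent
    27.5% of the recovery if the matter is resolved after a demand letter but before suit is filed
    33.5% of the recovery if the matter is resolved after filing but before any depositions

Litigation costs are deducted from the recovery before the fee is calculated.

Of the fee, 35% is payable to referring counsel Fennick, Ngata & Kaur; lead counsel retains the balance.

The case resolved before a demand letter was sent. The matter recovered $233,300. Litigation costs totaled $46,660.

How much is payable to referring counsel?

$15,024.52

Fee base (net of costs): $233,300 − $46,660 = $186,640
The matter resolved before a demand letter was sent, so the 23% rate applies.
$186,640 × 23% = $42,927.20
Referral share: 35% of $42,927.20 = $15,024.52; lead counsel retains $42,927.20 − $15,024.52 = $27,902.68.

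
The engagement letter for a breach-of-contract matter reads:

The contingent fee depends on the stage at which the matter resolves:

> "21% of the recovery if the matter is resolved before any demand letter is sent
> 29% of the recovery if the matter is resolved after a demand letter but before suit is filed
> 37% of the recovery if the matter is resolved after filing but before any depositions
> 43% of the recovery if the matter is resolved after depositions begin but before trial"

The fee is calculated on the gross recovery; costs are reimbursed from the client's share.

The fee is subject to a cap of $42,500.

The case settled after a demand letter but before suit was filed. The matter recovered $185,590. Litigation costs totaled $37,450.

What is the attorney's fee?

Fee base is the gross recovery, $185,590; costs are reimbursed separately.
The matter settled after a demand letter but before suit was filed, so the 29% rate applies.
$185,590 × 29% = $53,821.10
$53,821.10 exceeds the $42,500 cap, so the fee is capped at $42,500.00.

$42,500.00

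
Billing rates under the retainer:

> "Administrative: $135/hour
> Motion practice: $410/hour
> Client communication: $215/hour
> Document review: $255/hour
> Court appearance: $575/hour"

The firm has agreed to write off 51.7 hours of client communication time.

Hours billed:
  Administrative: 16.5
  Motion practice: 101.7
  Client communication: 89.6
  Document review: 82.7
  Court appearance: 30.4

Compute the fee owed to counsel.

Administrative: 16.5 × $135 = $2,227.50
Motion practice: 101.7 × $410 = $41,697.00
Client communication: 89.6 × $215 = $19,264.00
Document review: 82.7 × $255 = $21,088.50
Court appearance: 30.4 × $575 = $17,480.00
Subtotal: $101,757.00
Write-off: 51.7 × $215 = $11,115.50
Total: $101,757.00 − $11,115.50 = $90,641.50

$90,641.50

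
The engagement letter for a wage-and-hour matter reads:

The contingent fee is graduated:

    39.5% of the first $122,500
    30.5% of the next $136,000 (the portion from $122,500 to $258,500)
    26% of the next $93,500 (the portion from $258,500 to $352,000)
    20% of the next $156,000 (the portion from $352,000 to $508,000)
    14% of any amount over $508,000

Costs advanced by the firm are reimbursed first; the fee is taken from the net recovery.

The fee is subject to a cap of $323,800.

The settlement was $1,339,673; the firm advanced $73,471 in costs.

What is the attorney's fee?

Fee base (net of costs): $1,339,673 − $73,471 = $1,266,202
First $122,500 at 39.5% = $48,387.50
Next $136,000 at 30.5% = $41,480.00
Next $93,500 at 26% = $24,310.00
Next $156,000 at 20% = $31,200.00
Remaining $758,202 at 14% = $106,148.28
Fee: $48,387.50 + $41,480.00 + $24,310.00 + $31,200.00 + $106,148.28 = $251,525.78
$251,525.78 is under the $323,800 cap.

$251,525.78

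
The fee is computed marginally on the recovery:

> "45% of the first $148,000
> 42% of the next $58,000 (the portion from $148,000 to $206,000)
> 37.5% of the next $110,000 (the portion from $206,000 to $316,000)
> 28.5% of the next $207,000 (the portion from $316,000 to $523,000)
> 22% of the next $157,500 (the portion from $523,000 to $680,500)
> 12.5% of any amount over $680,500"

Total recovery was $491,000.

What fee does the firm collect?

First $148,000 at 45% = $66,600.00
Next $58,000 at 42% = $24,360.00
Next $110,000 at 37.5% = $41,250.00
Remaining $175,000 at 28.5% = $49,875.00
Fee: $66,600.00 + $24,360.00 + $41,250.00 + $49,875.00 = $182,085.00

$182,085.00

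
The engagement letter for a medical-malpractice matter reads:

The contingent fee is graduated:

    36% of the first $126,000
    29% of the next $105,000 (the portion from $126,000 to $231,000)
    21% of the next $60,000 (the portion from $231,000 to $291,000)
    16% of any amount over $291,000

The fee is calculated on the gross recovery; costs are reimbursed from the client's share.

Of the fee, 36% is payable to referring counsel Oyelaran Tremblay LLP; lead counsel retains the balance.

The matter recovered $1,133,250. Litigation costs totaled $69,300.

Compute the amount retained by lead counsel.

Fee base is the gross recovery, $1,133,250; costs are reimbursed separately.
First $126,000 at 36% = $45,360.00
Next $105,000 at 29% = $30,450.00
Next $60,000 at 21% = $12,600.00
Remaining $842,250 at 16% = $134,760.00
Fee: $45,360.00 + $30,450.00 + $12,600.00 + $134,760.00 = $223,170.00
Referral share: 36% of $223,170.00 = $80,341.20; lead counsel retains $223,170.00 − $80,341.20 = $142,828.80.

$142,828.80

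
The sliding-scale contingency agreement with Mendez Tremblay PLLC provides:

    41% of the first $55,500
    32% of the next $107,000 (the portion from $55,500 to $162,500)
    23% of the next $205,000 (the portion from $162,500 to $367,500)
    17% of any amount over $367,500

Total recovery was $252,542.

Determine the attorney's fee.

First $55,500 at 41% = $22,755.00
Next $107,000 at 32% = $34,240.00
Remaining $90,042 at 23% = $20,709.66
Fee: $22,755.00 + $34,240.00 + $20,709.66 = $77,704.66

$77,704.66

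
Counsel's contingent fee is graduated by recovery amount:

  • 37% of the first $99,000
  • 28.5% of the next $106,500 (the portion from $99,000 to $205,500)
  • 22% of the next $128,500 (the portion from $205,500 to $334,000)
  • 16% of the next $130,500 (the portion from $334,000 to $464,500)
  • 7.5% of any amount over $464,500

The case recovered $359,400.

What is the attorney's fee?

$99,316.50

First $99,000 at 37% = $36,630.00
Next $106,500 at 28.5% = $30,352.50
Next $128,500 at 22% = $28,270.00
Remaining $25,400 at 16% = $4,064.00
Fee: $36,630.00 + $30,352.50 + $28,270.00 + $4,064.00 = $99,316.50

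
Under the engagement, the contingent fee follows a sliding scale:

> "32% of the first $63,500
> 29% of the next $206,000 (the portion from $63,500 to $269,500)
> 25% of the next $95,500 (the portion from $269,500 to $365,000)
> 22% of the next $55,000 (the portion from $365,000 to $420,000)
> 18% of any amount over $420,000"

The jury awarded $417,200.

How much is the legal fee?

First $63,500 at 32% = $20,320.00
Next $206,000 at 29% = $59,740.00
Next $95,500 at 25% = $23,875.00
Remaining $52,200 at 22% = $11,484.00
Fee: $20,320.00 + $59,740.00 + $23,875.00 + $11,484.00 = $115,419.00

$115,419.00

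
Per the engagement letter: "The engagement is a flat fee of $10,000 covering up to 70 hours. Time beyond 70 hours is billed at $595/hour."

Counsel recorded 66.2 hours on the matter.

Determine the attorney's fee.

$10,000.00

66.2 hours is within the 70-hour scope; only the flat fee applies.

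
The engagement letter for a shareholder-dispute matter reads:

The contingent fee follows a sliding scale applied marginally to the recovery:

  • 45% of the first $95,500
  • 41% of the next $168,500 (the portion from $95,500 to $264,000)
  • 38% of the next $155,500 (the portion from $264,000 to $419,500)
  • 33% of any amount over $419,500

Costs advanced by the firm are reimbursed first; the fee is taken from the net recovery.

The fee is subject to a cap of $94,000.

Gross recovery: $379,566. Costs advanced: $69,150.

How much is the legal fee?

$94,000.00

Fee base (net of costs): $379,566 − $69,150 = $310,416
First $95,500 at 45% = $42,975.00
Next $168,500 at 41% = $69,085.00
Remaining $46,416 at 38% = $17,638.08
Fee: $42,975.00 + $69,085.00 + $17,638.08 = $129,698.08
$129,698.08 exceeds the $94,000 cap, so the fee is capped at $94,000.00.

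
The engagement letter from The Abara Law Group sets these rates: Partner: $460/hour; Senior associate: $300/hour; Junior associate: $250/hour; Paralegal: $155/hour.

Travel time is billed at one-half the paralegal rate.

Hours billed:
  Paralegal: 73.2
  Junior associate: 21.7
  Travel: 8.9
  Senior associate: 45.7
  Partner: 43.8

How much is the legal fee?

$51,318.75

Partner: 43.8 × $460 = $20,148.00
Senior associate: 45.7 × $300 = $13,710.00
Junior associate: 21.7 × $250 = $5,425.00
Paralegal: 73.2 × $155 = $11,346.00
Subtotal: $20,148.00 + $13,710.00 + $5,425.00 + $11,346.00 = $50,629.00
Travel: 8.9 × ($155 ÷ 2) = 8.9 × $77.50 = $689.75
Total: $50,629.00 + $689.75 = $51,318.75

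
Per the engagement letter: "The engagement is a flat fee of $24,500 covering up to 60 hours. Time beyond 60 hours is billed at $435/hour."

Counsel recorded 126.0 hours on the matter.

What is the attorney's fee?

Flat fee: $24,500.00
Excess hours: 126.0 − 60 = 66.0
Overrun: 66.0 × $435 = $28,710.00
Total: $24,500.00 + $28,710.00 = $53,210.00

$53,210.00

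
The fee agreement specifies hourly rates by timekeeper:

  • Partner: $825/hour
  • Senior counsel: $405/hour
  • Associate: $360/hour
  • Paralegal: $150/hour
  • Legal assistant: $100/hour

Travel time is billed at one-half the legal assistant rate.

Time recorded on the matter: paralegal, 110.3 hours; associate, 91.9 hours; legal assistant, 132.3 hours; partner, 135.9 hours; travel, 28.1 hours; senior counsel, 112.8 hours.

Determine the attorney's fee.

Partner: 135.9 × $825 = $112,117.50
Senior counsel: 112.8 × $405 = $45,684.00
Associate: 91.9 × $360 = $33,084.00
Paralegal: 110.3 × $150 = $16,545.00
Legal assistant: 132.3 × $100 = $13,230.00
Subtotal: $112,117.50 + $45,684.00 + $33,084.00 + $16,545.00 + $13,230.00 = $220,660.50
Travel: 28.1 × ($100 ÷ 2) = 28.1 × $50.00 = $1,405.00
Total: $220,660.50 + $1,405.00 = $222,065.50

$222,065.50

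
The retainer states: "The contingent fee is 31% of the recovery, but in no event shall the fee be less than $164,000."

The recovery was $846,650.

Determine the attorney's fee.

31% of $846,650 = $262,461.50
That exceeds the $164,000 minimum.

$262,461.50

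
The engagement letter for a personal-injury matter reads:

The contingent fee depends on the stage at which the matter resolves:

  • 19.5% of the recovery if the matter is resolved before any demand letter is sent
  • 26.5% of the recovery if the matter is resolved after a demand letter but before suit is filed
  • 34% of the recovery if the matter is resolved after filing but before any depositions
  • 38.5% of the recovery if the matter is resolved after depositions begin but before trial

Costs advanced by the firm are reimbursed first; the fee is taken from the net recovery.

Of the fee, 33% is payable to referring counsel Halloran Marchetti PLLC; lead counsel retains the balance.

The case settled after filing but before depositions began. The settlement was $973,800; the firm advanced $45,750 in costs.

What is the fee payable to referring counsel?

Fee base (net of costs): $973,800 − $45,750 = $928,050
The matter settled after filing but before depositions began, so the 34% rate applies.
$928,050 × 34% = $315,537.00
Referral share: 33% of $315,537.00 = $104,127.21; lead counsel retains $315,537.00 − $104,127.21 = $211,409.79.

$104,127.21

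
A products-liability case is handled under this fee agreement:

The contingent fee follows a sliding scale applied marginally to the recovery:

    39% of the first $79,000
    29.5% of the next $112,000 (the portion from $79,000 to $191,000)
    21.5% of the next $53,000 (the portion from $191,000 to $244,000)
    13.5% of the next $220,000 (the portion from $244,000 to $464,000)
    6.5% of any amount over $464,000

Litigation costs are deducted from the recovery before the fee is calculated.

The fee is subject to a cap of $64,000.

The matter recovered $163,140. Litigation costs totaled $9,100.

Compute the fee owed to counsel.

Fee base (net of costs): $163,140 − $9,100 = $154,040
First $79,000 at 39% = $30,810.00
Remaining $75,040 at 29.5% = $22,136.80
Fee: $30,810.00 + $22,136.80 = $52,946.80
$52,946.80 is under the $64,000 cap.

$52,946.80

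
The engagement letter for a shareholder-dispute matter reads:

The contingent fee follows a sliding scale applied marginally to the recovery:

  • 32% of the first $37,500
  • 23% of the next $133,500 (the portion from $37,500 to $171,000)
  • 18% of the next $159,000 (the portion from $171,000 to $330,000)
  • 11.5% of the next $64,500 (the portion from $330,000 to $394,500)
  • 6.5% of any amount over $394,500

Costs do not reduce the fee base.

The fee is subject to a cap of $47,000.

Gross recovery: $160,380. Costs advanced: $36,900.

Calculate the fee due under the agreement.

$40,262.40

Fee base is the gross recovery, $160,380; costs are reimbursed separately.
First $37,500 at 32% = $12,000.00
Remaining $122,880 at 23% = $28,262.40
Fee: $12,000.00 + $28,262.40 = $40,262.40
$40,262.40 is under the $47,000 cap.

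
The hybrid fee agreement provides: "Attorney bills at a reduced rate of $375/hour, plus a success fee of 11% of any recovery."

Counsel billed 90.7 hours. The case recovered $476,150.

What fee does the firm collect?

Hourly: 90.7 × $375 = $34,012.50
Success fee: 11% of $476,150 = $52,376.50
Total: $34,012.50 + $52,376.50 = $86,389.00

$86,389.00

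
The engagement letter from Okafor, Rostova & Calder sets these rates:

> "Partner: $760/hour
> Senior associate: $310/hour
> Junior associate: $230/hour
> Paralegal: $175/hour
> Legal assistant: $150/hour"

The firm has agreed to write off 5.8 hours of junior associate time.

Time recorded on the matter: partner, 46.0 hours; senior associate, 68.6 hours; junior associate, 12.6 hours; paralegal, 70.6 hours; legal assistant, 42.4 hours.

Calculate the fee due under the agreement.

$76,505.00

Partner: 46.0 × $760 = $34,960.00
Senior associate: 68.6 × $310 = $21,266.00
Junior associate: 12.6 × $230 = $2,898.00
Paralegal: 70.6 × $175 = $12,355.00
Legal assistant: 42.4 × $150 = $6,360.00
Subtotal: $77,839.00
Write-off: 5.8 × $230 = $1,334.00
Total: $77,839.00 − $1,334.00 = $76,505.00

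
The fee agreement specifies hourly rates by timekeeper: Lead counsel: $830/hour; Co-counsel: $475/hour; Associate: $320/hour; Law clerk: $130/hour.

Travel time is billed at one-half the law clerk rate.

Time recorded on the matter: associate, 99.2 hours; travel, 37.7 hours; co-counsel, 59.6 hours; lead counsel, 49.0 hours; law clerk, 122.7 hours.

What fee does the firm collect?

Lead counsel: 49.0 × $830 = $40,670.00
Co-counsel: 59.6 × $475 = $28,310.00
Associate: 99.2 × $320 = $31,744.00
Law clerk: 122.7 × $130 = $15,951.00
Subtotal: $40,670.00 + $28,310.00 + $31,744.00 + $15,951.00 = $116,675.00
Travel: 37.7 × ($130 ÷ 2) = 37.7 × $65.00 = $2,450.50
Total: $116,675.00 + $2,450.50 = $119,125.50

$119,125.50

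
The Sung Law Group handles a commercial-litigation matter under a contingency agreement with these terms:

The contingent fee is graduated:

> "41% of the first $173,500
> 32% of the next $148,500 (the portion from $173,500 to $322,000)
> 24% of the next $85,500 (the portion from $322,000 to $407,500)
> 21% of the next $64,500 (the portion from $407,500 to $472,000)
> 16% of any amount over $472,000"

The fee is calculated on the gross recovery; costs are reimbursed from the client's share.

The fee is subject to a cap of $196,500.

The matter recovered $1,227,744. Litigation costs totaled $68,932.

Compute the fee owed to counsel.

$196,500.00

Fee base is the gross recovery, $1,227,744; costs are reimbursed separately.
First $173,500 at 41% = $71,135.00
Next $148,500 at 32% = $47,520.00
Next $85,500 at 24% = $20,520.00
Next $64,500 at 21% = $13,545.00
Remaining $755,744 at 16% = $120,919.04
Fee: $71,135.00 + $47,520.00 + $20,520.00 + $13,545.00 + $120,919.04 = $273,639.04
$273,639.04 exceeds the $196,500 cap, so the fee is capped at $196,500.00.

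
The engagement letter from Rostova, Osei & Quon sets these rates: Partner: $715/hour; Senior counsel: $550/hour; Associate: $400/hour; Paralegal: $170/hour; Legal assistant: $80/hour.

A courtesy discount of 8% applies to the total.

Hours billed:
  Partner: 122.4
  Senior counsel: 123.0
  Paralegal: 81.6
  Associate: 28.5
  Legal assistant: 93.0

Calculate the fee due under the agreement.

Partner: 122.4 × $715 = $87,516.00
Senior counsel: 123.0 × $550 = $67,650.00
Associate: 28.5 × $400 = $11,400.00
Paralegal: 81.6 × $170 = $13,872.00
Legal assistant: 93.0 × $80 = $7,440.00
Subtotal: $187,878.00
Less 8% discount: −$15,030.24
Total: $187,878.00 − $15,030.24 = $172,847.76

$172,847.76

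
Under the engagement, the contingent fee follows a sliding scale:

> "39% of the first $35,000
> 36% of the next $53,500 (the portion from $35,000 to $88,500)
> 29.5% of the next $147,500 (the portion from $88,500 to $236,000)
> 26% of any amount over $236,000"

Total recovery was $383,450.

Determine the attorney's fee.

First $35,000 at 39% = $13,650.00
Next $53,500 at 36% = $19,260.00
Next $147,500 at 29.5% = $43,512.50
Remaining $147,450 at 26% = $38,337.00
Fee: $13,650.00 + $19,260.00 + $43,512.50 + $38,337.00 = $114,759.50

$114,759.50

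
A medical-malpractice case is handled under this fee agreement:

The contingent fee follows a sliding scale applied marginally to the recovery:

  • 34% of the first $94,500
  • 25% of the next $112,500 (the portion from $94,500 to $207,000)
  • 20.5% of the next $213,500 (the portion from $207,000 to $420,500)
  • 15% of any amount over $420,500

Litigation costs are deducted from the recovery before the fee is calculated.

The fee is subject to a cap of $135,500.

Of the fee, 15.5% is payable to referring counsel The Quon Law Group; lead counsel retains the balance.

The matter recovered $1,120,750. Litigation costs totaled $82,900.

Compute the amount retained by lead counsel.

$114,497.50

Fee base (net of costs): $1,120,750 − $82,900 = $1,037,850
First $94,500 at 34% = $32,130.00
Next $112,500 at 25% = $28,125.00
Next $213,500 at 20.5% = $43,767.50
Remaining $617,350 at 15% = $92,602.50
Fee: $32,130.00 + $28,125.00 + $43,767.50 + $92,602.50 = $196,625.00
$196,625.00 exceeds the $135,500 cap, so the fee is capped at $135,500.00.
Referral share: 15.5% of $135,500.00 = $21,002.50; lead counsel retains $135,500.00 − $21,002.50 = $114,497.50.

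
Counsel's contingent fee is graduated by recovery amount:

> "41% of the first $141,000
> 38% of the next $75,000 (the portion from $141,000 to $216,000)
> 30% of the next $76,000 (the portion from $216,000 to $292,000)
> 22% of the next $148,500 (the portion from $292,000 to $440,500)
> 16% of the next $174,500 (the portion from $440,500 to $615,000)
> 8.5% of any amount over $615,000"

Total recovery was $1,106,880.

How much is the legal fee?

$211,509.80

First $141,000 at 41% = $57,810.00
Next $75,000 at 38% = $28,500.00
Next $76,000 at 30% = $22,800.00
Next $148,500 at 22% = $32,670.00
Next $174,500 at 16% = $27,920.00
Remaining $491,880 at 8.5% = $41,809.80
Fee: $57,810.00 + $28,500.00 + $22,800.00 + $32,670.00 + $27,920.00 + $41,809.80 = $211,509.80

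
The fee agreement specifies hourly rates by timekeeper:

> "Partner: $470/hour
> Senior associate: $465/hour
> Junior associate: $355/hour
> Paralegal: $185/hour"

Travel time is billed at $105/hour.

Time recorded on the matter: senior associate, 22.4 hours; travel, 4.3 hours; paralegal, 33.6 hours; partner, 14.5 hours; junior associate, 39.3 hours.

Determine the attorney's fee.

Partner: 14.5 × $470 = $6,815.00
Senior associate: 22.4 × $465 = $10,416.00
Junior associate: 39.3 × $355 = $13,951.50
Paralegal: 33.6 × $185 = $6,216.00
Subtotal: $6,815.00 + $10,416.00 + $13,951.50 + $6,216.00 = $37,398.50
Travel: 4.3 × $105 = $451.50
Total: $37,398.50 + $451.50 = $37,850.00

$37,850.00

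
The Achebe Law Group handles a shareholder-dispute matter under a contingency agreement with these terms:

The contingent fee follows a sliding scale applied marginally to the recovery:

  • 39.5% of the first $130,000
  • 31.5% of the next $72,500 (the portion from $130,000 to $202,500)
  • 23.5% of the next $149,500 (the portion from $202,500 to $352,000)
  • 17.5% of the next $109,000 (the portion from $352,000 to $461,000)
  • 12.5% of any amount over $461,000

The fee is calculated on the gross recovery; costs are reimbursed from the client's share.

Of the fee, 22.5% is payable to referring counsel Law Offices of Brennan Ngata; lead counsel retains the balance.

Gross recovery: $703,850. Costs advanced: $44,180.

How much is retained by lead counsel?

$123,032.22

Fee base is the gross recovery, $703,850; costs are reimbursed separately.
First $130,000 at 39.5% = $51,350.00
Next $72,500 at 31.5% = $22,837.50
Next $149,500 at 23.5% = $35,132.50
Next $109,000 at 17.5% = $19,075.00
Remaining $242,850 at 12.5% = $30,356.25
Fee: $51,350.00 + $22,837.50 + $35,132.50 + $19,075.00 + $30,356.25 = $158,751.25
Referral share: 22.5% of $158,751.25 = $35,719.03; lead counsel retains $158,751.25 − $35,719.03 = $123,032.22.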